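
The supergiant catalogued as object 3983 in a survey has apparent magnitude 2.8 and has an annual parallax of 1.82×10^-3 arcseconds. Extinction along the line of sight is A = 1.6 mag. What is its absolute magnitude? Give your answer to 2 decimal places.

M ≈ -7.50

d = 1/p = 1/1.82×10^-3″ = 549.5 pc
5 log₁₀(d/10 pc) = 5 log₁₀(549.5) − 5 = 8.700
M = m − 5 log₁₀(d/10) − A = 2.8 − 8.700 − 1.6 = -7.500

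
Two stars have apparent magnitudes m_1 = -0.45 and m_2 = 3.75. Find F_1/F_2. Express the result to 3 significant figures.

Magnitude difference = -4.20
Flux ratio = 10^(−0.4 Δm) = 10^(−0.4 × -4.20) = 10^1.680 = 47.86

F_1/F_2 ≈ 47.9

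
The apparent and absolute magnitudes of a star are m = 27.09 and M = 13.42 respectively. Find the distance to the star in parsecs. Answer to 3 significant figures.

Distance modulus: m − M = 27.09 − (13.42) = 13.670
m − M = 5 log₁₀ d − 5
log₁₀ d = (m − M)/5 + 1 = 3.7340
d = 10^3.7340 = 5420 pc

d ≈ 5420 pc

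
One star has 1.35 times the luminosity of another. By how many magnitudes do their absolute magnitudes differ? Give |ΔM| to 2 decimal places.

|ΔM| ≈ 0.33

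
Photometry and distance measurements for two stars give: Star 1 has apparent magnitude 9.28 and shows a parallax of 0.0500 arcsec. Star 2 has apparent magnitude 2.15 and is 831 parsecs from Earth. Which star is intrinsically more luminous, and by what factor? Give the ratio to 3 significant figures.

Star 1: d = 1/p = 1/0.0500″ = 20.00 pc
Star 1: M = m − 5 log₁₀ d + 5 = 9.28 − 5·1.3010 + 5 = 7.775
Star 2: M = m − 5 log₁₀ d + 5 = 2.15 − 5·2.9196 + 5 = -7.448
ΔM = M_1 − M_2 = 7.775 − (-7.448) = 15.223; smaller M is more luminous → Star 2.
L ratio = 10^(0.4 |ΔM|) = 10^6.089 = 1.228×10^6

Star 2 is more luminous, by a factor of 1.23×10^6.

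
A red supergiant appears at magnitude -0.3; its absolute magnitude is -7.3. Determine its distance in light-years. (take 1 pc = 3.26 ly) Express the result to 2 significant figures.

d ≈ 820 ly

Distance modulus: m − M = -0.3 − (-7.3) = 7.000
m − M = 5 log₁₀ d − 5
log₁₀ d = (m − M)/5 + 1 = 2.4000
d = 10^2.4000 = 251.2 pc
= 818.9 ly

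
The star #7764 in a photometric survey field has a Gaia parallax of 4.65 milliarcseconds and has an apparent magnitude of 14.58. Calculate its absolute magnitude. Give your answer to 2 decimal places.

p = 4.65 mas = 4.65×10^-3″ → d = 1/p = 215.1 pc
5 log₁₀(d/10 pc) = 5 log₁₀(215.1) − 5 = 6.663
M = m − 5 log₁₀(d/10) = 14.58 − 6.663 = 7.917

M ≈ 7.92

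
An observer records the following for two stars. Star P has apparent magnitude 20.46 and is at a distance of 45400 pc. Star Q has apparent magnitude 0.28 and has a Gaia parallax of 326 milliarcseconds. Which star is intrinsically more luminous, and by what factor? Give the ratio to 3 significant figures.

Star P: M = m − 5 log₁₀ d + 5 = 20.46 − 5·4.6571 + 5 = 2.175
Star Q: p = 326 mas = 0.326″ → d = 1/p = 3.067 pc
Star Q: M = m − 5 log₁₀ d + 5 = 0.28 − 5·0.4868 + 5 = 2.846
ΔM = M_P − M_Q = 2.175 − (2.846) = -0.671; smaller M is more luminous → Star P.
L ratio = 10^(0.4 |ΔM|) = 10^0.269 = 1.856

Star P is more luminous, by a factor of 1.86.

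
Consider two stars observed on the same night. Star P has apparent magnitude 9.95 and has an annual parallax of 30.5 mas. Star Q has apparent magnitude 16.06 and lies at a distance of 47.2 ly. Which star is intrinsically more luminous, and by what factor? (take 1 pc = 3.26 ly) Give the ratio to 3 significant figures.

Star P: p = 30.5 mas = 0.0305″ → d = 1/p = 32.79 pc
Star P: M = m − 5 log₁₀ d + 5 = 9.95 − 5·1.5157 + 5 = 7.371
Star Q: d = 47.2 ly / 3.26 = 14.48 pc
Star Q: M = m − 5 log₁₀ d + 5 = 16.06 − 5·1.1607 + 5 = 15.256
ΔM = M_P − M_Q = 7.371 − (15.256) = -7.885; smaller M is more luminous → Star P.
L ratio = 10^(0.4 |ΔM|) = 10^3.154 = 1425

Star P is more luminous, by a factor of 1430.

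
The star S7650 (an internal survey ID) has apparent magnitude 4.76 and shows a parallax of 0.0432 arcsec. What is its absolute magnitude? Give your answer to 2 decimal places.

M ≈ 2.94

d = 1/p = 1/0.0432″ = 23.15 pc
5 log₁₀(d/10 pc) = 5 log₁₀(23.15) − 5 = 1.823
M = m − 5 log₁₀(d/10) = 4.76 − 1.823 = 2.937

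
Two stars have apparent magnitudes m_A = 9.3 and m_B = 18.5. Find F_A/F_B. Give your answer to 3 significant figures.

F_A/F_B ≈ 4790

Δm = 9.3 − (18.5) = -9.2
Flux ratio = 10^(−0.4 Δm) = 10^(−0.4 × -9.2) = 10^3.680 = 4786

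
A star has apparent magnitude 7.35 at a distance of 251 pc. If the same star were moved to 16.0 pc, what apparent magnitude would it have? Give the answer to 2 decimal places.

Flux ∝ 1/d², so Δm = 5 log₁₀(d₂/d₁) = 5 log₁₀(16.0/251) = -5.978
m₂ = m₁ + Δm = 7.35 + (-5.978) = 1.372

m ≈ 1.37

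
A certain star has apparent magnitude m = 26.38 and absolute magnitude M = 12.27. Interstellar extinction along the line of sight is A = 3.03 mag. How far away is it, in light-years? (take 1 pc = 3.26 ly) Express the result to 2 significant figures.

m − M = 5 log₁₀(d/10 pc) + A  ⇒  26.38 − (12.27) − 3.03 = 5 log₁₀(d/10)
11.080 = 5 log₁₀(d/10)
log₁₀ d = (m − M − A)/5 + 1 = 3.2160
d = 10^3.2160 = 1644 pc
= 5361 ly

d ≈ 5400 ly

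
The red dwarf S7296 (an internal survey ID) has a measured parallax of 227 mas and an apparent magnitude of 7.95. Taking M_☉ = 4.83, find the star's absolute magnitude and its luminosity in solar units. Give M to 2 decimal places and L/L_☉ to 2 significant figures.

d = 1/p = 1000/227 mas = 4.405 pc
M = m − 5 log₁₀ d + 5 = 7.95 − 5·0.6440 + 5 = 9.730
M − M_☉ = 9.730 − 4.83 = 4.900
L/L_☉ = 10^(−0.4 × 4.900) = 0.01096

M ≈ 9.73; L/L_☉ ≈ 0.011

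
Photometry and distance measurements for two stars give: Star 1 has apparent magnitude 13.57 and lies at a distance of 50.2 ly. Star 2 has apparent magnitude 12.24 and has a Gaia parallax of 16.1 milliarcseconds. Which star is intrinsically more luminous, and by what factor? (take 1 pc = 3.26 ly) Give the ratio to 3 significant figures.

Star 2 is more luminous, by a factor of 55.4.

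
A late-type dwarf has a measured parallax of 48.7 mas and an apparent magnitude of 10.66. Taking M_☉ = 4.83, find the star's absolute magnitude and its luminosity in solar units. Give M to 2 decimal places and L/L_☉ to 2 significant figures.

d = 1/p = 1000/48.7 mas = 20.53 pc
M = m − 5 log₁₀ d + 5 = 10.66 − 5·1.3125 + 5 = 9.098
M − M_☉ = 9.098 − 4.83 = 4.268
L/L_☉ = 10^(−0.4 × 4.268) = 0.01963

M ≈ 9.10; L/L_☉ ≈ 0.020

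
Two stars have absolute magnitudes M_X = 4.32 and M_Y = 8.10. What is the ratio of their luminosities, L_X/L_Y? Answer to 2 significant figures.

L_X/L_Y ≈ 33

ΔM = M_X − M_Y = -3.78
L_X/L_Y = 10^(−0.4 ΔM) = 10^1.512 = 32.51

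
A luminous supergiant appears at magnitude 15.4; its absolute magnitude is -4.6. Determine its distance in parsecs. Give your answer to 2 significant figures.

Distance modulus: m − M = 15.4 − (-4.6) = 20.000
m − M = 5 log₁₀ d − 5
log₁₀ d = (m − M)/5 + 1 = 5.0000
d = 10^5.0000 = 100000 pc

d ≈ 100000 pc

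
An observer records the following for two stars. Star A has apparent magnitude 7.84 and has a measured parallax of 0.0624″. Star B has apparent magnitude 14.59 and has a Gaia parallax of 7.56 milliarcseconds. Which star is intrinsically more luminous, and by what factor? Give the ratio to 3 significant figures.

Star A: d = 1/p = 1/0.0624″ = 16.03 pc
Star A: M = m − 5 log₁₀ d + 5 = 7.84 − 5·1.2048 + 5 = 6.816
Star B: p = 7.56 mas = 7.56×10^-3″ → d = 1/p = 132.3 pc
Star B: M = m − 5 log₁₀ d + 5 = 14.59 − 5·2.1215 + 5 = 8.983
ΔM = M_A − M_B = 6.816 − (8.983) = -2.167; smaller M is more luminous → Star A.
L ratio = 10^(0.4 |ΔM|) = 10^0.867 = 7.357

Star A is more luminous, by a factor of 7.36.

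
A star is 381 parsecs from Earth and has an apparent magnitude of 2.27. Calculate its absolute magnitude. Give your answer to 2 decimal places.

M ≈ -5.63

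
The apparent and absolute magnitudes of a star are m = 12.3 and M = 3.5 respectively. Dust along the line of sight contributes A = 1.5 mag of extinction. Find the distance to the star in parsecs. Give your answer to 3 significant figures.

d ≈ 288 pc

m − M = 5 log₁₀(d/10 pc) + A  ⇒  12.3 − (3.5) − 1.5 = 5 log₁₀(d/10)
7.300 = 5 log₁₀(d/10)
log₁₀ d = (m − M − A)/5 + 1 = 2.4600
d = 10^2.4600 = 288.4 pc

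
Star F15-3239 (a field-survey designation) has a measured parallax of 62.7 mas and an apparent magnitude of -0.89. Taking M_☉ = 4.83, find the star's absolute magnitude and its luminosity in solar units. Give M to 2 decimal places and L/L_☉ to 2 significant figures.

M ≈ -1.90; L/L_☉ ≈ 490

d = 1/p = 1000/62.7 mas = 15.95 pc
M = m − 5 log₁₀ d + 5 = -0.89 − 5·1.2027 + 5 = -1.904
M − M_☉ = -1.904 − 4.83 = -6.734
L/L_☉ = 10^(−0.4 × -6.734) = 493.7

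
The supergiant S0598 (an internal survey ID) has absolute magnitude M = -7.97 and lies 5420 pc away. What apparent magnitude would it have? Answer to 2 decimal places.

m = M + 5 log₁₀ d − 5 = -7.97 + 5·3.7340 − 5 = 5.700

m ≈ 5.70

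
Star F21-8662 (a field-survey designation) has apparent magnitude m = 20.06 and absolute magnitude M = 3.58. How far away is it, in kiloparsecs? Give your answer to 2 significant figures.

d ≈ 20 kpc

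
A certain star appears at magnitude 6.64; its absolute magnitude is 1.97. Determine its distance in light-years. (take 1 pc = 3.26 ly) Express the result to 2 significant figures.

μ = m − M = 4.670
m − M = 5 log₁₀ d − 5
log₁₀ d = (m − M)/5 + 1 = 1.9340
d = 10^1.9340 = 85.90 pc
= 280.0 ly

d ≈ 280 ly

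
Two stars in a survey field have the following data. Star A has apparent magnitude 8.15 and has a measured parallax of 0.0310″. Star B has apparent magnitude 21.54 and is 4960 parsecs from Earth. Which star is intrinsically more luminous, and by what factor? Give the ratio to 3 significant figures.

Star A is more luminous, by a factor of 9.60.

Star A: d = 1/p = 1/0.0310″ = 32.26 pc
Star A: M = m − 5 log₁₀ d + 5 = 8.15 − 5·1.5086 + 5 = 5.607
Star B: M = m − 5 log₁₀ d + 5 = 21.54 − 5·3.6955 + 5 = 8.063
ΔM = M_A − M_B = 5.607 − (8.063) = -2.456; smaller M is more luminous → Star A.
L ratio = 10^(0.4 |ΔM|) = 10^0.982 = 9.601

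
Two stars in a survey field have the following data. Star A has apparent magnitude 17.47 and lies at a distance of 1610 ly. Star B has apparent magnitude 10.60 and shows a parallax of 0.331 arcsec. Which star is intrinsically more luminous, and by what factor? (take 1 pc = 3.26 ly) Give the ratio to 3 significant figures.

Star A is more luminous, by a factor of 47.7.

Star A: d = 1610 ly / 3.26 = 493.9 pc
Star A: M = m − 5 log₁₀ d + 5 = 17.47 − 5·2.6936 + 5 = 9.002
Star B: d = 1/p = 1/0.331″ = 3.021 pc
Star B: M = m − 5 log₁₀ d + 5 = 10.60 − 5·0.4802 + 5 = 13.199
ΔM = M_A − M_B = 9.002 − (13.199) = -4.197; smaller M is more luminous → Star A.
L ratio = 10^(0.4 |ΔM|) = 10^1.679 = 47.74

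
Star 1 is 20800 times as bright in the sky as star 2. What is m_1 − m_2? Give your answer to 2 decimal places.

m_1 − m_2 ≈ -10.80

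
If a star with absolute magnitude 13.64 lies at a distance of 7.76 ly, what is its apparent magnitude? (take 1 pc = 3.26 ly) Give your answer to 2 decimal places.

d = 7.76 ly / 3.26 = 2.380 pc
m = M + 5 log₁₀ d − 5 = 13.64 + 5·0.3766 − 5 = 10.523

m ≈ 10.52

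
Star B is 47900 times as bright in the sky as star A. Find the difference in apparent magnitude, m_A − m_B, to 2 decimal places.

m_A − m_B ≈ 11.70

Pogson: Δm = −2.5 log₁₀(ratio) = −2.5 log₁₀(47900) = −2.5 × 4.6803 = -11.701
Star B is brighter so has the smaller magnitude: m_A − m_B is positive.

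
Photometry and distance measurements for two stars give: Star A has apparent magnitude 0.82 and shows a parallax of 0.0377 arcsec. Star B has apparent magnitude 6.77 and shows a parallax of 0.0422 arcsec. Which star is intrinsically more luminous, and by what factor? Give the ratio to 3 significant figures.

Star A is more luminous, by a factor of 301.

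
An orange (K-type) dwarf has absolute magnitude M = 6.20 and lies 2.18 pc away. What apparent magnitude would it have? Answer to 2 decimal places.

m ≈ 2.89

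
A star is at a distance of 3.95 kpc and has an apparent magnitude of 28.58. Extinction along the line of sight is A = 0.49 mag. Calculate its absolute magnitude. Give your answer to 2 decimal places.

M ≈ 15.11

d = 3.95 kpc = 3950 pc
5 log₁₀(d/10 pc) = 5 log₁₀(3950) − 5 = 12.983
M = m − 5 log₁₀(d/10) − A = 28.58 − 12.983 − 0.49 = 15.107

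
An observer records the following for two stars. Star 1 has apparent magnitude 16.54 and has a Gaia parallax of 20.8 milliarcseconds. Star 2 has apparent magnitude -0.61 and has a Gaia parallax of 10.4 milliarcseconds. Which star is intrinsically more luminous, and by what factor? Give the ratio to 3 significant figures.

Star 2 is more luminous, by a factor of 2.90×10^7.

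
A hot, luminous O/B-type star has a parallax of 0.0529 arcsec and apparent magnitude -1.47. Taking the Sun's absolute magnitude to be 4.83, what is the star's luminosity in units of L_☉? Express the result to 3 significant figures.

d = 1/p = 1/0.0529″ = 18.90 pc
M = m − 5 log₁₀ d + 5 = -1.47 − 5·1.2765 + 5 = -2.853
M − M_☉ = -2.853 − 4.83 = -7.683
L/L_☉ = 10^(−0.4 × -7.683) = 1183

L/L_☉ ≈ 1180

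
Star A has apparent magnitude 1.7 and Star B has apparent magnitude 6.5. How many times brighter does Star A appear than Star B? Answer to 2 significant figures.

Magnitude difference = -4.8
Flux ratio = 10^(−0.4 Δm) = 10^(−0.4 × -4.8) = 10^1.920 = 83.18

83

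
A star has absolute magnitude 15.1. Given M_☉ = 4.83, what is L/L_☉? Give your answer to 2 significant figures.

M − M_☉ = 15.1 − 4.83 = 10.270
L/L_☉ = 10^(−0.4 (M − M_☉)) = 10^-4.108 = 7.798×10^-5

L/L_☉ ≈ 7.8×10^-5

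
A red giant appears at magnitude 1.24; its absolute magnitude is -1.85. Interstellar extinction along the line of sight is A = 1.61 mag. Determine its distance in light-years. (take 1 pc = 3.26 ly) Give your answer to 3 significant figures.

m − M = 5 log₁₀(d/10 pc) + A  ⇒  1.24 − (-1.85) − 1.61 = 5 log₁₀(d/10)
1.480 = 5 log₁₀(d/10)
log₁₀ d = (m − M − A)/5 + 1 = 1.2960
d = 10^1.2960 = 19.77 pc
= 64.45 ly

d ≈ 64.4 ly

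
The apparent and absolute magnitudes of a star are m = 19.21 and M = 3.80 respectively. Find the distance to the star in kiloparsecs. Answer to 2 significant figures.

μ = m − M = 15.410
m − M = 5 log₁₀ d − 5
log₁₀ d = (m − M)/5 + 1 = 4.0820
d = 10^4.0820 = 12080 pc
= 12.08 kpc

d ≈ 12 kpc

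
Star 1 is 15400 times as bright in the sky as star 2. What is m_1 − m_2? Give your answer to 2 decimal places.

Pogson: Δm = −2.5 log₁₀(ratio) = −2.5 log₁₀(15400) = −2.5 × 4.1875 = -10.469
Star 1 is brighter, so it has the smaller magnitude: the difference is negative.

m_1 − m_2 ≈ -10.47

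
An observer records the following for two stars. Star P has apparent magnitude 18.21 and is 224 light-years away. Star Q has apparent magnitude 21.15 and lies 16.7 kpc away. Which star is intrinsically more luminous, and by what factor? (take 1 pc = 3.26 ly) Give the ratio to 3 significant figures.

Star P: d = 224 ly / 3.26 = 68.71 pc
Star P: M = m − 5 log₁₀ d + 5 = 18.21 − 5·1.8370 + 5 = 14.025
Star Q: d = 16.7 kpc = 16700 pc
Star Q: M = m − 5 log₁₀ d + 5 = 21.15 − 5·4.2227 + 5 = 5.036
ΔM = M_P − M_Q = 14.025 − (5.036) = 8.988; smaller M is more luminous → Star Q.
L ratio = 10^(0.4 |ΔM|) = 10^3.595 = 3939

Star Q is more luminous, by a factor of 3940.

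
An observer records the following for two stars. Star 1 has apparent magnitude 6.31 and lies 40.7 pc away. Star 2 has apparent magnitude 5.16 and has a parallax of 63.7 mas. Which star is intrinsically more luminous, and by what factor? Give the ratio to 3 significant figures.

Star 1: M = m − 5 log₁₀ d + 5 = 6.31 − 5·1.6096 + 5 = 3.262
Star 2: p = 63.7 mas = 0.0637″ → d = 1/p = 15.70 pc
Star 2: M = m − 5 log₁₀ d + 5 = 5.16 − 5·1.1959 + 5 = 4.181
ΔM = M_1 − M_2 = 3.262 − (4.181) = -0.919; smaller M is more luminous → Star 1.
L ratio = 10^(0.4 |ΔM|) = 10^0.367 = 2.331

Star 1 is more luminous, by a factor of 2.33.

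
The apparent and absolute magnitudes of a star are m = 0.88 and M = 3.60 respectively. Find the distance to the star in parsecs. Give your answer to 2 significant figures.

d ≈ 2.9 pc

Distance modulus: m − M = 0.88 − (3.60) = -2.720
m − M = 5 log₁₀ d − 5
log₁₀ d = (m − M)/5 + 1 = 0.4560
d = 10^0.4560 = 2.858 pc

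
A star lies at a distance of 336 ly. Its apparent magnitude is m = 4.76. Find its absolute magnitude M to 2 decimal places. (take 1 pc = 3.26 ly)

d = 336 ly / 3.26 = 103.1 pc
5 log₁₀(d/10 pc) = 5 log₁₀(103.1) − 5 = 5.066
M = m − 5 log₁₀(d/10) = 4.76 − 5.066 = -0.306

M ≈ -0.31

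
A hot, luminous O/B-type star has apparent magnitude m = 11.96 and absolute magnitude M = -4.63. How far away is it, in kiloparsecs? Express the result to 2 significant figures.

Distance modulus: m − M = 11.96 − (-4.63) = 16.590
m − M = 5 log₁₀ d − 5
log₁₀ d = (m − M)/5 + 1 = 4.3180
d = 10^4.3180 = 20800 pc
= 20.80 kpc

d ≈ 21 kpc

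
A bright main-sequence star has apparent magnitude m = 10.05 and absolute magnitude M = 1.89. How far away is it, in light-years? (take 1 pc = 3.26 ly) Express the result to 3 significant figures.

d ≈ 1400 ly

μ = m − M = 8.160
m − M = 5 log₁₀ d − 5
log₁₀ d = (m − M)/5 + 1 = 2.6320
d = 10^2.6320 = 428.5 pc
= 1397 ly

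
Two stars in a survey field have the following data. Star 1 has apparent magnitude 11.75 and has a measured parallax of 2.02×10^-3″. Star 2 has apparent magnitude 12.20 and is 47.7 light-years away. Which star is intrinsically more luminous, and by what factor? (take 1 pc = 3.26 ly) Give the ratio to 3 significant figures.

Star 1 is more luminous, by a factor of 1730.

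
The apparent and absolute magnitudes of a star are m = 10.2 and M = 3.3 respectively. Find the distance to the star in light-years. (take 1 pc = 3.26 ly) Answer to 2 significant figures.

d ≈ 780 ly

μ = m − M = 6.900
m − M = 5 log₁₀ d − 5
log₁₀ d = (m − M)/5 + 1 = 2.3800
d = 10^2.3800 = 239.9 pc
= 782.0 ly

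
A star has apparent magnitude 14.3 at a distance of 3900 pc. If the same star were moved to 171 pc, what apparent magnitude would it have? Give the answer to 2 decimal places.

m ≈ 7.51

Flux ∝ 1/d², so Δm = 5 log₁₀(d₂/d₁) = 5 log₁₀(171/3900) = -6.790
m₂ = m₁ + Δm = 14.3 + (-6.790) = 7.510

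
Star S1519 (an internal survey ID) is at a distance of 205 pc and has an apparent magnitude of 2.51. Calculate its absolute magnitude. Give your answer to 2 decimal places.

M ≈ -4.05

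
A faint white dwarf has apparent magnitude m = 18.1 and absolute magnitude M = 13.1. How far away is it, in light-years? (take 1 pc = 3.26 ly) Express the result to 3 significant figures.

d ≈ 326 ly

Distance modulus: m − M = 18.1 − (13.1) = 5.000
m − M = 5 log₁₀ d − 5
log₁₀ d = (m − M)/5 + 1 = 2.0000
d = 10^2.0000 = 100.0 pc
= 326.0 ly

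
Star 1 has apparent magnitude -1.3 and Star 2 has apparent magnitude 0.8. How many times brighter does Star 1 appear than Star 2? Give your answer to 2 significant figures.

Magnitude difference = -2.1
Flux ratio = 10^(−0.4 Δm) = 10^(−0.4 × -2.1) = 10^0.840 = 6.918

6.9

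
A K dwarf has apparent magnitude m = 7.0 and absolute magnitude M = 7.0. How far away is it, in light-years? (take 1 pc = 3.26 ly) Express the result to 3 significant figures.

d ≈ 32.6 ly

Distance modulus: m − M = 7.0 − (7.0) = 0.000
m − M = 5 log₁₀ d − 5
log₁₀ d = (m − M)/5 + 1 = 1.0000
d = 10^1.0000 = 10.00 pc
= 32.60 ly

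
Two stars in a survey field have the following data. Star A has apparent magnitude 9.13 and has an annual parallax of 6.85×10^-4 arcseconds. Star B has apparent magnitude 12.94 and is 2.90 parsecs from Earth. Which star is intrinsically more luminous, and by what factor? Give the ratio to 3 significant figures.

Star A is more luminous, by a factor of 8.47×10^6.

Star A: d = 1/p = 1/6.85×10^-4″ = 1460 pc
Star A: M = m − 5 log₁₀ d + 5 = 9.13 − 5·3.1643 + 5 = -1.692
Star B: M = m − 5 log₁₀ d + 5 = 12.94 − 5·0.4624 + 5 = 15.628
ΔM = M_A − M_B = -1.692 − (15.628) = -17.320; smaller M is more luminous → Star A.
L ratio = 10^(0.4 |ΔM|) = 10^6.928 = 8.469×10^6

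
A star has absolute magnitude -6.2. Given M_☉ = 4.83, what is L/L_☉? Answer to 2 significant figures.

L/L_☉ ≈ 26000

M − M_☉ = -6.2 − 4.83 = -11.030
L/L_☉ = 10^(−0.4 (M − M_☉)) = 10^4.412 = 25820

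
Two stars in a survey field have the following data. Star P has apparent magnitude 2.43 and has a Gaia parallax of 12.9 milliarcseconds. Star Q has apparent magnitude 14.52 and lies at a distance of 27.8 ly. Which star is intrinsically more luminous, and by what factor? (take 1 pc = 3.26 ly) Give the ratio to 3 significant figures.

Star P: p = 12.9 mas = 0.0129″ → d = 1/p = 77.52 pc
Star P: M = m − 5 log₁₀ d + 5 = 2.43 − 5·1.8894 + 5 = -2.017
Star Q: d = 27.8 ly / 3.26 = 8.528 pc
Star Q: M = m − 5 log₁₀ d + 5 = 14.52 − 5·0.9308 + 5 = 14.866
ΔM = M_P − M_Q = -2.017 − (14.866) = -16.883; smaller M is more luminous → Star P.
L ratio = 10^(0.4 |ΔM|) = 10^6.753 = 5.665×10^6

Star P is more luminous, by a factor of 5.66×10^6.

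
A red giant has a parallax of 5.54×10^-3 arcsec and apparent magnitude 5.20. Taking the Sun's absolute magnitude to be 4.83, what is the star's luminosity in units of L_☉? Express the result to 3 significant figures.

L/L_☉ ≈ 232

d = 1/p = 1/5.54×10^-3″ = 180.5 pc
M = m − 5 log₁₀ d + 5 = 5.20 − 5·2.2565 + 5 = -1.082
M − M_☉ = -1.082 − 4.83 = -5.912
L/L_☉ = 10^(−0.4 × -5.912) = 231.7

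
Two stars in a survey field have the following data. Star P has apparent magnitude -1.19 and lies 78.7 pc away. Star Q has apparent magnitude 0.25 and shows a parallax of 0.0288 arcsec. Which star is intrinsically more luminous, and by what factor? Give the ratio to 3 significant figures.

Star P is more luminous, by a factor of 19.4.

Star P: M = m − 5 log₁₀ d + 5 = -1.19 − 5·1.8960 + 5 = -5.670
Star Q: d = 1/p = 1/0.0288″ = 34.72 pc
Star Q: M = m − 5 log₁₀ d + 5 = 0.25 − 5·1.5406 + 5 = -2.453
ΔM = M_P − M_Q = -5.670 − (-2.453) = -3.217; smaller M is more luminous → Star P.
L ratio = 10^(0.4 |ΔM|) = 10^1.287 = 19.35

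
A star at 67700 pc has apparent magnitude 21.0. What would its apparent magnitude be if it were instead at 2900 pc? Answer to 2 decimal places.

m ≈ 14.16

Flux ∝ 1/d², so Δm = 5 log₁₀(d₂/d₁) = 5 log₁₀(2900/67700) = -6.841
m₂ = m₁ + Δm = 21.0 + (-6.841) = 14.159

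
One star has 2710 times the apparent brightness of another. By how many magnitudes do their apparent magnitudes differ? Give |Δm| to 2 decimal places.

|Δm| ≈ 8.58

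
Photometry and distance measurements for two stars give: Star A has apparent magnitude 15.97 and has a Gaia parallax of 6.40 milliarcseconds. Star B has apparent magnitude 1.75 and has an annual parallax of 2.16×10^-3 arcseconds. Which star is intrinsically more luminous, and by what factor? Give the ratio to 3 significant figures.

Star A: p = 6.40 mas = 6.40×10^-3″ → d = 1/p = 156.2 pc
Star A: M = m − 5 log₁₀ d + 5 = 15.97 − 5·2.1938 + 5 = 10.001
Star B: d = 1/p = 1/2.16×10^-3″ = 463.0 pc
Star B: M = m − 5 log₁₀ d + 5 = 1.75 − 5·2.6655 + 5 = -6.578
ΔM = M_A − M_B = 10.001 − (-6.578) = 16.579; smaller M is more luminous → Star B.
L ratio = 10^(0.4 |ΔM|) = 10^6.631 = 4.280×10^6

Star B is more luminous, by a factor of 4.28×10^6.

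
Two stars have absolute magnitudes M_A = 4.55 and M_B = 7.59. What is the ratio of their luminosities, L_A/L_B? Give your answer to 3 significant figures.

ΔM = M_A − M_B = -3.04
L_A/L_B = 10^(−0.4 ΔM) = 10^1.216 = 16.44

L_A/L_B ≈ 16.4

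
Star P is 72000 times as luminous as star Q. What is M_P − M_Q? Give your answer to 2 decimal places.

M_P − M_Q ≈ -12.14

Pogson: ΔM = −2.5 log₁₀(ratio) = −2.5 log₁₀(72000) = −2.5 × 4.8573 = -12.143
Star P is brighter, so it has the smaller magnitude: the difference is negative.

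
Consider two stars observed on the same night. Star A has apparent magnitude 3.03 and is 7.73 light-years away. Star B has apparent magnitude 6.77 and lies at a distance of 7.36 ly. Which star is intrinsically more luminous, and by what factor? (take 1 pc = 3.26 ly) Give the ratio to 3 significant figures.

Star A is more luminous, by a factor of 34.6.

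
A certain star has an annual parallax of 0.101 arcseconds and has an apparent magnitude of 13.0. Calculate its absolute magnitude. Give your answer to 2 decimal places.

d = 1/p = 1/0.101″ = 9.901 pc
5 log₁₀(d/10 pc) = 5 log₁₀(9.901) − 5 = -0.022
M = m − 5 log₁₀(d/10) = 13.0 + 0.022 = 13.022

M ≈ 13.02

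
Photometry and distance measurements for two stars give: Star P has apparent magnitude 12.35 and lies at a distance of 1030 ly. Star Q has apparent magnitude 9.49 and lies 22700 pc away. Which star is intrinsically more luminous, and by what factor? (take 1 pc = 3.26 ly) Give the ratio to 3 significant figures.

Star Q is more luminous, by a factor of 71900.

Star P: d = 1030 ly / 3.26 = 316.0 pc
Star P: M = m − 5 log₁₀ d + 5 = 12.35 − 5·2.4996 + 5 = 4.852
Star Q: M = m − 5 log₁₀ d + 5 = 9.49 − 5·4.3560 + 5 = -7.290
ΔM = M_P − M_Q = 4.852 − (-7.290) = 12.142; smaller M is more luminous → Star Q.
L ratio = 10^(0.4 |ΔM|) = 10^4.857 = 71910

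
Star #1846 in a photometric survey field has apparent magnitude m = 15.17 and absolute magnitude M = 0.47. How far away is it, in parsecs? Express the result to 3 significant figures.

d ≈ 8710 pc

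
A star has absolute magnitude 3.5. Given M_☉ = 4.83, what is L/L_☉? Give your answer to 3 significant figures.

M − M_☉ = 3.5 − 4.83 = -1.330
L/L_☉ = 10^(−0.4 (M − M_☉)) = 10^0.532 = 3.404

L/L_☉ ≈ 3.40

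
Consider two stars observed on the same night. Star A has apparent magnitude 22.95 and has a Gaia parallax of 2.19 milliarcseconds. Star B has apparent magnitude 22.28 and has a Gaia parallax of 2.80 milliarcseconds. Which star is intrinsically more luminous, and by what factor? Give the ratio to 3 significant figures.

Star A: p = 2.19 mas = 2.19×10^-3″ → d = 1/p = 456.6 pc
Star A: M = m − 5 log₁₀ d + 5 = 22.95 − 5·2.6596 + 5 = 14.652
Star B: p = 2.80 mas = 2.80×10^-3″ → d = 1/p = 357.1 pc
Star B: M = m − 5 log₁₀ d + 5 = 22.28 − 5·2.5528 + 5 = 14.516
ΔM = M_A − M_B = 14.652 − (14.516) = 0.136; smaller M is more luminous → Star B.
L ratio = 10^(0.4 |ΔM|) = 10^0.055 = 1.134

Star B is more luminous, by a factor of 1.13.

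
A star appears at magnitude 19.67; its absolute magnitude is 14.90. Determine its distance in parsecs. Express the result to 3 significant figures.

d ≈ 89.9 pc

Distance modulus: m − M = 19.67 − (14.90) = 4.770
m − M = 5 log₁₀ d − 5
log₁₀ d = (m − M)/5 + 1 = 1.9540
d = 10^1.9540 = 89.95 pc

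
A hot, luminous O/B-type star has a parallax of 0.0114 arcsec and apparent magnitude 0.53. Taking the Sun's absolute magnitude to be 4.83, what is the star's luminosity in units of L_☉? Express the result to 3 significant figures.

L/L_☉ ≈ 4040

d = 1/p = 1/0.0114″ = 87.72 pc
M = m − 5 log₁₀ d + 5 = 0.53 − 5·1.9431 + 5 = -4.185
M − M_☉ = -4.185 − 4.83 = -9.015
L/L_☉ = 10^(−0.4 × -9.015) = 4038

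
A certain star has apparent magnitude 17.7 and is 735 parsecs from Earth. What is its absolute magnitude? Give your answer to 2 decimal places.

5 log₁₀(d/10 pc) = 5 log₁₀(735.0) − 5 = 9.331
M = m − 5 log₁₀(d/10) = 17.7 − 9.331 = 8.369

M ≈ 8.37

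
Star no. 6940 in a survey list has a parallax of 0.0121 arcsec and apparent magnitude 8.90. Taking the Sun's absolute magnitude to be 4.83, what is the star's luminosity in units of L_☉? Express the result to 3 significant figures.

L/L_☉ ≈ 1.61

d = 1/p = 1/0.0121″ = 82.64 pc
M = m − 5 log₁₀ d + 5 = 8.90 − 5·1.9172 + 5 = 4.314
M − M_☉ = 4.314 − 4.83 = -0.516
L/L_☉ = 10^(−0.4 × -0.516) = 1.609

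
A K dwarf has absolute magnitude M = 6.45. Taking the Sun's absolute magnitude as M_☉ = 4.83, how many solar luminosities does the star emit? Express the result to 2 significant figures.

L/L_☉ ≈ 0.22

M − M_☉ = 6.45 − 4.83 = 1.620
L/L_☉ = 10^(−0.4 (M − M_☉)) = 10^-0.648 = 0.2249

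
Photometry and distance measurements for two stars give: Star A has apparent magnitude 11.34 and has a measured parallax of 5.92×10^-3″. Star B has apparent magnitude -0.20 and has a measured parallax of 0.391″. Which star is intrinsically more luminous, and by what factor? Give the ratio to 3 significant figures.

Star A: d = 1/p = 1/5.92×10^-3″ = 168.9 pc
Star A: M = m − 5 log₁₀ d + 5 = 11.34 − 5·2.2277 + 5 = 5.202
Star B: d = 1/p = 1/0.391″ = 2.558 pc
Star B: M = m − 5 log₁₀ d + 5 = -0.20 − 5·0.4078 + 5 = 2.761
ΔM = M_A − M_B = 5.202 − (2.761) = 2.441; smaller M is more luminous → Star B.
L ratio = 10^(0.4 |ΔM|) = 10^0.976 = 9.469

Star B is more luminous, by a factor of 9.47.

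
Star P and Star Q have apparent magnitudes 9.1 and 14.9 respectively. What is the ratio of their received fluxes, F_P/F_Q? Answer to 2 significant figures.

F_P/F_Q ≈ 210

Δm = 9.1 − (14.9) = -5.8
Flux ratio = 10^(−0.4 Δm) = 10^(−0.4 × -5.8) = 10^2.320 = 208.9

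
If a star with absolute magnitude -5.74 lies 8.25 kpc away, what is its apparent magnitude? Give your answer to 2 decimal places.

d = 8.25 kpc = 8250 pc
m = M + 5 log₁₀ d − 5 = -5.74 + 5·3.9165 − 5 = 8.842

m ≈ 8.84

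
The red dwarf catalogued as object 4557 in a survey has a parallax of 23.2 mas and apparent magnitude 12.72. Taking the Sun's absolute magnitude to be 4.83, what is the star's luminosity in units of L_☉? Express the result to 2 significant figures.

d = 1/p = 1000/23.2 mas = 43.10 pc
M = m − 5 log₁₀ d + 5 = 12.72 − 5·1.6345 + 5 = 9.547
M − M_☉ = 9.547 − 4.83 = 4.717
L/L_☉ = 10^(−0.4 × 4.717) = 0.01297

L/L_☉ ≈ 0.013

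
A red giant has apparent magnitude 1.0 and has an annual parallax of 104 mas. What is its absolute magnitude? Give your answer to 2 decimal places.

M ≈ 1.09

p = 104 mas = 0.104″ → d = 1/p = 9.615 pc
5 log₁₀(d/10 pc) = 5 log₁₀(9.615) − 5 = -0.085
M = m − 5 log₁₀(d/10) = 1.0 + 0.085 = 1.085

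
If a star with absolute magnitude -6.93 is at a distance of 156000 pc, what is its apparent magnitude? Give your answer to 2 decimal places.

m ≈ 14.04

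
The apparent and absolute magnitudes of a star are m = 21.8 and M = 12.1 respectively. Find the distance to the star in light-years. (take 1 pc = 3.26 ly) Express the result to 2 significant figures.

μ = m − M = 9.700
m − M = 5 log₁₀ d − 5
log₁₀ d = (m − M)/5 + 1 = 2.9400
d = 10^2.9400 = 871.0 pc
= 2839 ly

d ≈ 2800 ly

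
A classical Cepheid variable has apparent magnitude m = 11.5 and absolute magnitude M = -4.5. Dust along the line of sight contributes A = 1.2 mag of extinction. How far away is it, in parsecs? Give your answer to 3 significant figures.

d ≈ 9120 pc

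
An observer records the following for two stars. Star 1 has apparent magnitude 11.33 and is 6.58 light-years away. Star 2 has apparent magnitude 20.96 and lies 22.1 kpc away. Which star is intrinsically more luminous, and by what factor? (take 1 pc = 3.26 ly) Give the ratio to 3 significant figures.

Star 1: d = 6.58 ly / 3.26 = 2.018 pc
Star 1: M = m − 5 log₁₀ d + 5 = 11.33 − 5·0.3050 + 5 = 14.805
Star 2: d = 22.1 kpc = 22100 pc
Star 2: M = m − 5 log₁₀ d + 5 = 20.96 − 5·4.3444 + 5 = 4.238
ΔM = M_1 − M_2 = 14.805 − (4.238) = 10.567; smaller M is more luminous → Star 2.
L ratio = 10^(0.4 |ΔM|) = 10^4.227 = 16860

Star 2 is more luminous, by a factor of 16900.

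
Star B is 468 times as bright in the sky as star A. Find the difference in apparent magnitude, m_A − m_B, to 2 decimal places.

m_A − m_B ≈ 6.68

Pogson: Δm = −2.5 log₁₀(ratio) = −2.5 log₁₀(468) = −2.5 × 2.6702 = -6.676
Star B is brighter so has the smaller magnitude: m_A − m_B is positive.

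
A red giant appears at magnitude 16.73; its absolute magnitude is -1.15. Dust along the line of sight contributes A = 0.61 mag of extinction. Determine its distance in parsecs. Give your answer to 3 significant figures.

d ≈ 28400 pc

m − M = 5 log₁₀(d/10 pc) + A  ⇒  16.73 − (-1.15) − 0.61 = 5 log₁₀(d/10)
17.270 = 5 log₁₀(d/10)
log₁₀ d = (m − M − A)/5 + 1 = 4.4540
d = 10^4.4540 = 28440 pc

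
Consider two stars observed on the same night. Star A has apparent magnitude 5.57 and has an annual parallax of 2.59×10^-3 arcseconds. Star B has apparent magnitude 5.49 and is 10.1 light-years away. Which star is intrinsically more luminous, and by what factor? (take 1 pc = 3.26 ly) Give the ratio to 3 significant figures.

Star A: d = 1/p = 1/2.59×10^-3″ = 386.1 pc
Star A: M = m − 5 log₁₀ d + 5 = 5.57 − 5·2.5867 + 5 = -2.364
Star B: d = 10.1 ly / 3.26 = 3.098 pc
Star B: M = m − 5 log₁₀ d + 5 = 5.49 − 5·0.4911 + 5 = 8.034
ΔM = M_A − M_B = -2.364 − (8.034) = -10.398; smaller M is more luminous → Star A.
L ratio = 10^(0.4 |ΔM|) = 10^4.159 = 14430

Star A is more luminous, by a factor of 14400.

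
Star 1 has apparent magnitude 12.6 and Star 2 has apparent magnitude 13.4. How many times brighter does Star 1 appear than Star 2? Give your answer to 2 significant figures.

2.1

Magnitude difference = -0.8
Flux ratio = 10^(−0.4 Δm) = 10^(−0.4 × -0.8) = 10^0.320 = 2.089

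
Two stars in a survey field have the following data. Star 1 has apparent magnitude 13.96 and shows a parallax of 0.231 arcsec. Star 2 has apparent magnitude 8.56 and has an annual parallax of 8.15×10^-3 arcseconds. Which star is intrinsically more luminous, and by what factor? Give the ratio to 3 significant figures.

Star 1: d = 1/p = 1/0.231″ = 4.329 pc
Star 1: M = m − 5 log₁₀ d + 5 = 13.96 − 5·0.6364 + 5 = 15.778
Star 2: d = 1/p = 1/8.15×10^-3″ = 122.7 pc
Star 2: M = m − 5 log₁₀ d + 5 = 8.56 − 5·2.0888 + 5 = 3.116
ΔM = M_1 − M_2 = 15.778 − (3.116) = 12.662; smaller M is more luminous → Star 2.
L ratio = 10^(0.4 |ΔM|) = 10^5.065 = 116100

Star 2 is more luminous, by a factor of 116000.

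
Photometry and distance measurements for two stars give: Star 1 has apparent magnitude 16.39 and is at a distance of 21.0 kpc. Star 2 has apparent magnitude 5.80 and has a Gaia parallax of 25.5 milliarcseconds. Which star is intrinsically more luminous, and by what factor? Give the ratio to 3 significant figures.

Star 1: d = 21.0 kpc = 21000 pc
Star 1: M = m − 5 log₁₀ d + 5 = 16.39 − 5·4.3222 + 5 = -0.221
Star 2: p = 25.5 mas = 0.0255″ → d = 1/p = 39.22 pc
Star 2: M = m − 5 log₁₀ d + 5 = 5.80 − 5·1.5935 + 5 = 2.833
ΔM = M_1 − M_2 = -0.221 − (2.833) = -3.054; smaller M is more luminous → Star 1.
L ratio = 10^(0.4 |ΔM|) = 10^1.222 = 16.65

Star 1 is more luminous, by a factor of 16.7.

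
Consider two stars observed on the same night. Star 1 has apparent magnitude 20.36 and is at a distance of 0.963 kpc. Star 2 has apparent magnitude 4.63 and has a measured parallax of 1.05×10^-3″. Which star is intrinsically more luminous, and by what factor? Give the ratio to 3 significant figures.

Star 2 is more luminous, by a factor of 1.92×10^6.

Star 1: d = 0.963 kpc = 963.0 pc
Star 1: M = m − 5 log₁₀ d + 5 = 20.36 − 5·2.9836 + 5 = 10.442
Star 2: d = 1/p = 1/1.05×10^-3″ = 952.4 pc
Star 2: M = m − 5 log₁₀ d + 5 = 4.63 − 5·2.9788 + 5 = -5.264
ΔM = M_1 − M_2 = 10.442 − (-5.264) = 15.706; smaller M is more luminous → Star 2.
L ratio = 10^(0.4 |ΔM|) = 10^6.282 = 1.916×10^6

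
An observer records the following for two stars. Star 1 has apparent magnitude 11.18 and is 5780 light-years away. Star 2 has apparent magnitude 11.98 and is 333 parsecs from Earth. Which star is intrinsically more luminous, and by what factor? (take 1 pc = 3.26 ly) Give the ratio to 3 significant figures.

Star 1: d = 5780 ly / 3.26 = 1773 pc
Star 1: M = m − 5 log₁₀ d + 5 = 11.18 − 5·3.2487 + 5 = -0.064
Star 2: M = m − 5 log₁₀ d + 5 = 11.98 − 5·2.5224 + 5 = 4.368
ΔM = M_1 − M_2 = -0.064 − (4.368) = -4.431; smaller M is more luminous → Star 1.
L ratio = 10^(0.4 |ΔM|) = 10^1.773 = 59.23

Star 1 is more luminous, by a factor of 59.2.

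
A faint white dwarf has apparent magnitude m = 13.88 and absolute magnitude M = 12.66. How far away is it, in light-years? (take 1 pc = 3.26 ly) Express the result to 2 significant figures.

d ≈ 57 ly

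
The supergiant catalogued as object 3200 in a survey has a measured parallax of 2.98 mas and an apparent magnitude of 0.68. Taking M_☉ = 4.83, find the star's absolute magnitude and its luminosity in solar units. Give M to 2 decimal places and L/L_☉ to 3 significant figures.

d = 1/p = 1000/2.98 mas = 335.6 pc
M = m − 5 log₁₀ d + 5 = 0.68 − 5·2.5258 + 5 = -6.949
M − M_☉ = -6.949 − 4.83 = -11.779
L/L_☉ = 10^(−0.4 × -11.779) = 51470

M ≈ -6.95; L/L_☉ ≈ 51500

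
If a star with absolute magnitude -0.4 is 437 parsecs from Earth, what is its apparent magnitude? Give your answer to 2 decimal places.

m ≈ 7.80

m = M + 5 log₁₀ d − 5 = -0.4 + 5·2.6405 − 5 = 7.802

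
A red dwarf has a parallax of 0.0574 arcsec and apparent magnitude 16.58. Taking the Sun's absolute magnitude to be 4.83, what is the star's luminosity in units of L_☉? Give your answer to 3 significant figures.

L/L_☉ ≈ 6.06×10^-5

d = 1/p = 1/0.0574″ = 17.42 pc
M = m − 5 log₁₀ d + 5 = 16.58 − 5·1.2411 + 5 = 15.375
M − M_☉ = 15.375 − 4.83 = 10.545
L/L_☉ = 10^(−0.4 × 10.545) = 6.056×10^-5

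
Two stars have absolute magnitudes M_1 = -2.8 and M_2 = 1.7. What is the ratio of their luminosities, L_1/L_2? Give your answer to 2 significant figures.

L_1/L_2 ≈ 63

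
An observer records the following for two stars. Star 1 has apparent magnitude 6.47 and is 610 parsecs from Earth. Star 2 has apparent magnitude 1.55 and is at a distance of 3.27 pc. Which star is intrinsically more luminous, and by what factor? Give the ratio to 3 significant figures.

Star 1 is more luminous, by a factor of 375.

Star 1: M = m − 5 log₁₀ d + 5 = 6.47 − 5·2.7853 + 5 = -2.457
Star 2: M = m − 5 log₁₀ d + 5 = 1.55 − 5·0.5145 + 5 = 3.977
ΔM = M_1 − M_2 = -2.457 − (3.977) = -6.434; smaller M is more luminous → Star 1.
L ratio = 10^(0.4 |ΔM|) = 10^2.574 = 374.6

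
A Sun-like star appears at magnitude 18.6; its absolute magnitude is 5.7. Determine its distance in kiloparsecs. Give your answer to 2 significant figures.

μ = m − M = 12.900
m − M = 5 log₁₀ d − 5
log₁₀ d = (m − M)/5 + 1 = 3.5800
d = 10^3.5800 = 3802 pc
= 3.802 kpc

d ≈ 3.8 kpc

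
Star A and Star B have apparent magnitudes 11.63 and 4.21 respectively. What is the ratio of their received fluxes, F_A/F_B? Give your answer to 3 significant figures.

Magnitude difference = 7.42
Flux ratio = 10^(−0.4 Δm) = 10^(−0.4 × 7.42) = 10^-2.968 = 1.076×10^-3

F_A/F_B ≈ 1.08×10^-3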